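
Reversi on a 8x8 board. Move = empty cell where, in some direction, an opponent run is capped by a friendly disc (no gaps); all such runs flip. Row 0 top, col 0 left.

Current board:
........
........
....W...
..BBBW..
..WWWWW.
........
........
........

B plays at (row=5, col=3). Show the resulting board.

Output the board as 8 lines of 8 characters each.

Place B at (5,3); scan 8 dirs for brackets.
Dir NW: opp run (4,2), next='.' -> no flip
Dir N: opp run (4,3) capped by B -> flip
Dir NE: opp run (4,4) (3,5), next='.' -> no flip
Dir W: first cell '.' (not opp) -> no flip
Dir E: first cell '.' (not opp) -> no flip
Dir SW: first cell '.' (not opp) -> no flip
Dir S: first cell '.' (not opp) -> no flip
Dir SE: first cell '.' (not opp) -> no flip
All flips: (4,3)

Answer: ........
........
....W...
..BBBW..
..WBWWW.
...B....
........
........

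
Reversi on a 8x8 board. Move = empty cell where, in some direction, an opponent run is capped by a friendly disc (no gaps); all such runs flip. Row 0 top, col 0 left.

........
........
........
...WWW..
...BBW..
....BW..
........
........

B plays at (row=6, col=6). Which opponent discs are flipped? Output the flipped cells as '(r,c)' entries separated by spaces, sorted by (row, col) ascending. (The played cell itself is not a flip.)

Answer: (5,5)

Derivation:
Dir NW: opp run (5,5) capped by B -> flip
Dir N: first cell '.' (not opp) -> no flip
Dir NE: first cell '.' (not opp) -> no flip
Dir W: first cell '.' (not opp) -> no flip
Dir E: first cell '.' (not opp) -> no flip
Dir SW: first cell '.' (not opp) -> no flip
Dir S: first cell '.' (not opp) -> no flip
Dir SE: first cell '.' (not opp) -> no flip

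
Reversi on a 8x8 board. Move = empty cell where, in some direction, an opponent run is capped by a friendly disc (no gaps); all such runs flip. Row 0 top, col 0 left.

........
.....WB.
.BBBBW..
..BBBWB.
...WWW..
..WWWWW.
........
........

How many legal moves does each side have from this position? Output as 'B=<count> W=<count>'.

Answer: B=10 W=13

Derivation:
-- B to move --
(0,4): no bracket -> illegal
(0,5): no bracket -> illegal
(0,6): flips 1 -> legal
(1,4): flips 2 -> legal
(2,6): flips 1 -> legal
(4,1): no bracket -> illegal
(4,2): no bracket -> illegal
(4,6): flips 1 -> legal
(4,7): no bracket -> illegal
(5,1): no bracket -> illegal
(5,7): no bracket -> illegal
(6,1): flips 2 -> legal
(6,2): no bracket -> illegal
(6,3): flips 4 -> legal
(6,4): flips 2 -> legal
(6,5): flips 2 -> legal
(6,6): flips 2 -> legal
(6,7): flips 2 -> legal
B mobility = 10
-- W to move --
(0,5): no bracket -> illegal
(0,6): no bracket -> illegal
(0,7): flips 1 -> legal
(1,0): flips 2 -> legal
(1,1): flips 2 -> legal
(1,2): flips 2 -> legal
(1,3): flips 3 -> legal
(1,4): flips 2 -> legal
(1,7): flips 1 -> legal
(2,0): flips 4 -> legal
(2,6): no bracket -> illegal
(2,7): flips 1 -> legal
(3,0): no bracket -> illegal
(3,1): flips 3 -> legal
(3,7): flips 1 -> legal
(4,1): no bracket -> illegal
(4,2): flips 2 -> legal
(4,6): no bracket -> illegal
(4,7): flips 1 -> legal
W mobility = 13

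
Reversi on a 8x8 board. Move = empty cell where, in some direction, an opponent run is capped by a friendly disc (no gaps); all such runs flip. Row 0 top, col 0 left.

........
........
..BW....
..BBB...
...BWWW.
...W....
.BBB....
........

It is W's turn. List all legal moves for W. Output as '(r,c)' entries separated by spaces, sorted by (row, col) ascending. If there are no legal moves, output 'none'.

(1,1): flips 2 -> legal
(1,2): no bracket -> illegal
(1,3): no bracket -> illegal
(2,1): flips 1 -> legal
(2,4): flips 1 -> legal
(2,5): no bracket -> illegal
(3,1): no bracket -> illegal
(3,5): no bracket -> illegal
(4,1): flips 1 -> legal
(4,2): flips 1 -> legal
(5,0): no bracket -> illegal
(5,1): no bracket -> illegal
(5,2): no bracket -> illegal
(5,4): no bracket -> illegal
(6,0): no bracket -> illegal
(6,4): no bracket -> illegal
(7,0): no bracket -> illegal
(7,1): flips 1 -> legal
(7,2): no bracket -> illegal
(7,3): flips 1 -> legal
(7,4): no bracket -> illegal

Answer: (1,1) (2,1) (2,4) (4,1) (4,2) (7,1) (7,3)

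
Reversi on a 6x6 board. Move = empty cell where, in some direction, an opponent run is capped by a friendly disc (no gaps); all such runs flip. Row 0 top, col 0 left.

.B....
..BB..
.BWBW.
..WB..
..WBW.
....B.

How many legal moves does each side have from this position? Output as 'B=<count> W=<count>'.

-- B to move --
(1,1): flips 1 -> legal
(1,4): no bracket -> illegal
(1,5): flips 1 -> legal
(2,5): flips 1 -> legal
(3,1): flips 2 -> legal
(3,4): flips 1 -> legal
(3,5): flips 1 -> legal
(4,1): flips 2 -> legal
(4,5): flips 1 -> legal
(5,1): flips 1 -> legal
(5,2): flips 3 -> legal
(5,3): no bracket -> illegal
(5,5): flips 1 -> legal
B mobility = 11
-- W to move --
(0,0): no bracket -> illegal
(0,2): flips 2 -> legal
(0,3): no bracket -> illegal
(0,4): flips 1 -> legal
(1,0): flips 1 -> legal
(1,1): no bracket -> illegal
(1,4): flips 1 -> legal
(2,0): flips 1 -> legal
(3,0): no bracket -> illegal
(3,1): no bracket -> illegal
(3,4): flips 1 -> legal
(4,5): no bracket -> illegal
(5,2): no bracket -> illegal
(5,3): no bracket -> illegal
(5,5): no bracket -> illegal
W mobility = 6

Answer: B=11 W=6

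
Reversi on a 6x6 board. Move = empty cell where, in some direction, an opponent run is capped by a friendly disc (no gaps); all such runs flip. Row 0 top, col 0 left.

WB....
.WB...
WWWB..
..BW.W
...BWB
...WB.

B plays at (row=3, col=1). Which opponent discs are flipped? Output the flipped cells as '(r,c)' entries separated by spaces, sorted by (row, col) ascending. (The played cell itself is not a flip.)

Answer: (1,1) (2,1)

Derivation:
Dir NW: opp run (2,0), next=edge -> no flip
Dir N: opp run (2,1) (1,1) capped by B -> flip
Dir NE: opp run (2,2), next='.' -> no flip
Dir W: first cell '.' (not opp) -> no flip
Dir E: first cell 'B' (not opp) -> no flip
Dir SW: first cell '.' (not opp) -> no flip
Dir S: first cell '.' (not opp) -> no flip
Dir SE: first cell '.' (not opp) -> no flip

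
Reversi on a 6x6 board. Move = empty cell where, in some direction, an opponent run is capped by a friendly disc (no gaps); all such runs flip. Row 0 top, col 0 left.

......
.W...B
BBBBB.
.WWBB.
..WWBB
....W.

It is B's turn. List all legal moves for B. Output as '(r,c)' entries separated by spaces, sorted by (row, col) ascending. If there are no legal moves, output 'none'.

(0,0): flips 1 -> legal
(0,1): flips 1 -> legal
(0,2): flips 1 -> legal
(1,0): no bracket -> illegal
(1,2): no bracket -> illegal
(3,0): flips 2 -> legal
(4,0): flips 1 -> legal
(4,1): flips 4 -> legal
(5,1): flips 1 -> legal
(5,2): flips 3 -> legal
(5,3): flips 3 -> legal
(5,5): no bracket -> illegal

Answer: (0,0) (0,1) (0,2) (3,0) (4,0) (4,1) (5,1) (5,2) (5,3)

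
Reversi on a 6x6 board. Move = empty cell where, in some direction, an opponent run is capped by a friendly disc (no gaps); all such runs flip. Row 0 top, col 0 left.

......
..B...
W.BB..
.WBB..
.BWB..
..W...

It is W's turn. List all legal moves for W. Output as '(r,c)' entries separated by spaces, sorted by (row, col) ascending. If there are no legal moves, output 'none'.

Answer: (0,2) (1,3) (2,4) (3,0) (3,4) (4,0) (4,4) (5,1)

Derivation:
(0,1): no bracket -> illegal
(0,2): flips 3 -> legal
(0,3): no bracket -> illegal
(1,1): no bracket -> illegal
(1,3): flips 1 -> legal
(1,4): no bracket -> illegal
(2,1): no bracket -> illegal
(2,4): flips 1 -> legal
(3,0): flips 1 -> legal
(3,4): flips 3 -> legal
(4,0): flips 1 -> legal
(4,4): flips 1 -> legal
(5,0): no bracket -> illegal
(5,1): flips 1 -> legal
(5,3): no bracket -> illegal
(5,4): no bracket -> illegal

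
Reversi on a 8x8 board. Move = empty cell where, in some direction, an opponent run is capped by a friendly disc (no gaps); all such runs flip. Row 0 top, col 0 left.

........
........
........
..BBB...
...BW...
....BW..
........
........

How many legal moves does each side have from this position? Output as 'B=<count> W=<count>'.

-- B to move --
(3,5): no bracket -> illegal
(4,5): flips 1 -> legal
(4,6): no bracket -> illegal
(5,3): no bracket -> illegal
(5,6): flips 1 -> legal
(6,4): no bracket -> illegal
(6,5): no bracket -> illegal
(6,6): flips 2 -> legal
B mobility = 3
-- W to move --
(2,1): no bracket -> illegal
(2,2): flips 1 -> legal
(2,3): no bracket -> illegal
(2,4): flips 1 -> legal
(2,5): no bracket -> illegal
(3,1): no bracket -> illegal
(3,5): no bracket -> illegal
(4,1): no bracket -> illegal
(4,2): flips 1 -> legal
(4,5): no bracket -> illegal
(5,2): no bracket -> illegal
(5,3): flips 1 -> legal
(6,3): no bracket -> illegal
(6,4): flips 1 -> legal
(6,5): no bracket -> illegal
W mobility = 5

Answer: B=3 W=5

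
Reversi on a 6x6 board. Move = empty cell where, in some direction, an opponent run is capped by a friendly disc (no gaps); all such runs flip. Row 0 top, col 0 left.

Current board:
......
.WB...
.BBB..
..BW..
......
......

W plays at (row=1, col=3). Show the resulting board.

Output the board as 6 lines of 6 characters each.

Place W at (1,3); scan 8 dirs for brackets.
Dir NW: first cell '.' (not opp) -> no flip
Dir N: first cell '.' (not opp) -> no flip
Dir NE: first cell '.' (not opp) -> no flip
Dir W: opp run (1,2) capped by W -> flip
Dir E: first cell '.' (not opp) -> no flip
Dir SW: opp run (2,2), next='.' -> no flip
Dir S: opp run (2,3) capped by W -> flip
Dir SE: first cell '.' (not opp) -> no flip
All flips: (1,2) (2,3)

Answer: ......
.WWW..
.BBW..
..BW..
......
......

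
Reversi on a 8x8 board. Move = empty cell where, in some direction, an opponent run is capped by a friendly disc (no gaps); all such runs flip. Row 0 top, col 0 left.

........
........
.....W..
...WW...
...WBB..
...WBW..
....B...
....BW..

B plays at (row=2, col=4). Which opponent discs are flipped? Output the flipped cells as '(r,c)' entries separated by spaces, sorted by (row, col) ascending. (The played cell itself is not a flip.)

Dir NW: first cell '.' (not opp) -> no flip
Dir N: first cell '.' (not opp) -> no flip
Dir NE: first cell '.' (not opp) -> no flip
Dir W: first cell '.' (not opp) -> no flip
Dir E: opp run (2,5), next='.' -> no flip
Dir SW: opp run (3,3), next='.' -> no flip
Dir S: opp run (3,4) capped by B -> flip
Dir SE: first cell '.' (not opp) -> no flip

Answer: (3,4)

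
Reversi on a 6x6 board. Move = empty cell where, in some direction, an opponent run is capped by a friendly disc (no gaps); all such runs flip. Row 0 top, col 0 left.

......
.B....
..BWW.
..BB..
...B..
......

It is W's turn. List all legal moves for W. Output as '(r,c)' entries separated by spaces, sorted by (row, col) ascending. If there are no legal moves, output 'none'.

Answer: (2,1) (4,1) (4,2) (5,3)

Derivation:
(0,0): no bracket -> illegal
(0,1): no bracket -> illegal
(0,2): no bracket -> illegal
(1,0): no bracket -> illegal
(1,2): no bracket -> illegal
(1,3): no bracket -> illegal
(2,0): no bracket -> illegal
(2,1): flips 1 -> legal
(3,1): no bracket -> illegal
(3,4): no bracket -> illegal
(4,1): flips 1 -> legal
(4,2): flips 1 -> legal
(4,4): no bracket -> illegal
(5,2): no bracket -> illegal
(5,3): flips 2 -> legal
(5,4): no bracket -> illegal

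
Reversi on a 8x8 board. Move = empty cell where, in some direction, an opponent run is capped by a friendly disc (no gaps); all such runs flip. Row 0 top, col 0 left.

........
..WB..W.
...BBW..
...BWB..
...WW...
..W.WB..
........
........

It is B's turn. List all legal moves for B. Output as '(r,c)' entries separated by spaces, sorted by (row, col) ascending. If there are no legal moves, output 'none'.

Answer: (0,1) (1,1) (1,5) (2,6) (4,5) (5,3) (6,4)

Derivation:
(0,1): flips 1 -> legal
(0,2): no bracket -> illegal
(0,3): no bracket -> illegal
(0,5): no bracket -> illegal
(0,6): no bracket -> illegal
(0,7): no bracket -> illegal
(1,1): flips 1 -> legal
(1,4): no bracket -> illegal
(1,5): flips 1 -> legal
(1,7): no bracket -> illegal
(2,1): no bracket -> illegal
(2,2): no bracket -> illegal
(2,6): flips 1 -> legal
(2,7): no bracket -> illegal
(3,2): no bracket -> illegal
(3,6): no bracket -> illegal
(4,1): no bracket -> illegal
(4,2): no bracket -> illegal
(4,5): flips 1 -> legal
(5,1): no bracket -> illegal
(5,3): flips 3 -> legal
(6,1): no bracket -> illegal
(6,2): no bracket -> illegal
(6,3): no bracket -> illegal
(6,4): flips 3 -> legal
(6,5): no bracket -> illegal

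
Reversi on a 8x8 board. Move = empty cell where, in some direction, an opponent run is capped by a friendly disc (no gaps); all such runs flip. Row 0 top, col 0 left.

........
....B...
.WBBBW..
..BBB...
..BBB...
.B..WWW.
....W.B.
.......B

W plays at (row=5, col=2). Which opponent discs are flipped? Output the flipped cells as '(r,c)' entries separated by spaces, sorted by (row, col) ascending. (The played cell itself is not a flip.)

Answer: (3,4) (4,3)

Derivation:
Dir NW: first cell '.' (not opp) -> no flip
Dir N: opp run (4,2) (3,2) (2,2), next='.' -> no flip
Dir NE: opp run (4,3) (3,4) capped by W -> flip
Dir W: opp run (5,1), next='.' -> no flip
Dir E: first cell '.' (not opp) -> no flip
Dir SW: first cell '.' (not opp) -> no flip
Dir S: first cell '.' (not opp) -> no flip
Dir SE: first cell '.' (not opp) -> no flip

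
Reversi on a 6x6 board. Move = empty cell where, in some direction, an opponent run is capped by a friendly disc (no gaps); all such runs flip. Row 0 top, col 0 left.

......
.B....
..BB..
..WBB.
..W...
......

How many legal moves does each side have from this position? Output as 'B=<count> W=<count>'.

Answer: B=4 W=4

Derivation:
-- B to move --
(2,1): no bracket -> illegal
(3,1): flips 1 -> legal
(4,1): flips 1 -> legal
(4,3): no bracket -> illegal
(5,1): flips 1 -> legal
(5,2): flips 2 -> legal
(5,3): no bracket -> illegal
B mobility = 4
-- W to move --
(0,0): no bracket -> illegal
(0,1): no bracket -> illegal
(0,2): no bracket -> illegal
(1,0): no bracket -> illegal
(1,2): flips 1 -> legal
(1,3): no bracket -> illegal
(1,4): flips 1 -> legal
(2,0): no bracket -> illegal
(2,1): no bracket -> illegal
(2,4): flips 1 -> legal
(2,5): no bracket -> illegal
(3,1): no bracket -> illegal
(3,5): flips 2 -> legal
(4,3): no bracket -> illegal
(4,4): no bracket -> illegal
(4,5): no bracket -> illegal
W mobility = 4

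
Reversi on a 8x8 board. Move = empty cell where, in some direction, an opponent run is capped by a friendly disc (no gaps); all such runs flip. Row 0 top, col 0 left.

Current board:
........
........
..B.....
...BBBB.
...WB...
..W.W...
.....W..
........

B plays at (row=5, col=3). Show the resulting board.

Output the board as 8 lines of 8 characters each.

Place B at (5,3); scan 8 dirs for brackets.
Dir NW: first cell '.' (not opp) -> no flip
Dir N: opp run (4,3) capped by B -> flip
Dir NE: first cell 'B' (not opp) -> no flip
Dir W: opp run (5,2), next='.' -> no flip
Dir E: opp run (5,4), next='.' -> no flip
Dir SW: first cell '.' (not opp) -> no flip
Dir S: first cell '.' (not opp) -> no flip
Dir SE: first cell '.' (not opp) -> no flip
All flips: (4,3)

Answer: ........
........
..B.....
...BBBB.
...BB...
..WBW...
.....W..
........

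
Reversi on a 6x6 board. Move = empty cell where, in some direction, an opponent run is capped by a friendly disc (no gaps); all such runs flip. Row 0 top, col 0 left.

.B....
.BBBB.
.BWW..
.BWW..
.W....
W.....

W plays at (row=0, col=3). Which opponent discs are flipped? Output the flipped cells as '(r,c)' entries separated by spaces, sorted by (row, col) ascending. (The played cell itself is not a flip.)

Answer: (1,3)

Derivation:
Dir NW: edge -> no flip
Dir N: edge -> no flip
Dir NE: edge -> no flip
Dir W: first cell '.' (not opp) -> no flip
Dir E: first cell '.' (not opp) -> no flip
Dir SW: opp run (1,2) (2,1), next='.' -> no flip
Dir S: opp run (1,3) capped by W -> flip
Dir SE: opp run (1,4), next='.' -> no flip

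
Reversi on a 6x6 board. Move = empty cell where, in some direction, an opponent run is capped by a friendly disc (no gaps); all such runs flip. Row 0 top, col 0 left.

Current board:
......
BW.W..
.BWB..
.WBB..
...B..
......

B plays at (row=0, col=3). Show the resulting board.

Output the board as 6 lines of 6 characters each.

Answer: ...B..
BW.B..
.BWB..
.WBB..
...B..
......

Derivation:
Place B at (0,3); scan 8 dirs for brackets.
Dir NW: edge -> no flip
Dir N: edge -> no flip
Dir NE: edge -> no flip
Dir W: first cell '.' (not opp) -> no flip
Dir E: first cell '.' (not opp) -> no flip
Dir SW: first cell '.' (not opp) -> no flip
Dir S: opp run (1,3) capped by B -> flip
Dir SE: first cell '.' (not opp) -> no flip
All flips: (1,3)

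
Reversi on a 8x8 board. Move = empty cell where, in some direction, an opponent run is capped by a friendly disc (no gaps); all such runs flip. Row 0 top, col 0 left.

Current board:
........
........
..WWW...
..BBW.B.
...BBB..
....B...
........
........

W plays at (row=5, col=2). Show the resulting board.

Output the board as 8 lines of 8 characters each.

Answer: ........
........
..WWW...
..BBW.B.
...WBB..
..W.B...
........
........

Derivation:
Place W at (5,2); scan 8 dirs for brackets.
Dir NW: first cell '.' (not opp) -> no flip
Dir N: first cell '.' (not opp) -> no flip
Dir NE: opp run (4,3) capped by W -> flip
Dir W: first cell '.' (not opp) -> no flip
Dir E: first cell '.' (not opp) -> no flip
Dir SW: first cell '.' (not opp) -> no flip
Dir S: first cell '.' (not opp) -> no flip
Dir SE: first cell '.' (not opp) -> no flip
All flips: (4,3)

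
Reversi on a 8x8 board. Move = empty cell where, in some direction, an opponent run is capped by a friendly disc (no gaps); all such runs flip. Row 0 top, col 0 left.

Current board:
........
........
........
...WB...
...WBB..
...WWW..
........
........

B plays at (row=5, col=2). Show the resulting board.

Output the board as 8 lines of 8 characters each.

Answer: ........
........
........
...WB...
...BBB..
..BWWW..
........
........

Derivation:
Place B at (5,2); scan 8 dirs for brackets.
Dir NW: first cell '.' (not opp) -> no flip
Dir N: first cell '.' (not opp) -> no flip
Dir NE: opp run (4,3) capped by B -> flip
Dir W: first cell '.' (not opp) -> no flip
Dir E: opp run (5,3) (5,4) (5,5), next='.' -> no flip
Dir SW: first cell '.' (not opp) -> no flip
Dir S: first cell '.' (not opp) -> no flip
Dir SE: first cell '.' (not opp) -> no flip
All flips: (4,3)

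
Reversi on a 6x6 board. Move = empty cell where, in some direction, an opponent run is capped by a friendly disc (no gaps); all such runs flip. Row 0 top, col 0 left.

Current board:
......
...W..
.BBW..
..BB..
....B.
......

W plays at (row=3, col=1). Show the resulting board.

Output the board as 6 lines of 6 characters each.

Place W at (3,1); scan 8 dirs for brackets.
Dir NW: first cell '.' (not opp) -> no flip
Dir N: opp run (2,1), next='.' -> no flip
Dir NE: opp run (2,2) capped by W -> flip
Dir W: first cell '.' (not opp) -> no flip
Dir E: opp run (3,2) (3,3), next='.' -> no flip
Dir SW: first cell '.' (not opp) -> no flip
Dir S: first cell '.' (not opp) -> no flip
Dir SE: first cell '.' (not opp) -> no flip
All flips: (2,2)

Answer: ......
...W..
.BWW..
.WBB..
....B.
......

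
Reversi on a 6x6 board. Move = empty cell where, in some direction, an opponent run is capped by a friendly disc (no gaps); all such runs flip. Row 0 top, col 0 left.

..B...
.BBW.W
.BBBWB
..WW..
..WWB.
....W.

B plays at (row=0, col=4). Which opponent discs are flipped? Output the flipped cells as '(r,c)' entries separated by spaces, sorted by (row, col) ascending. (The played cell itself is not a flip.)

Answer: (1,3)

Derivation:
Dir NW: edge -> no flip
Dir N: edge -> no flip
Dir NE: edge -> no flip
Dir W: first cell '.' (not opp) -> no flip
Dir E: first cell '.' (not opp) -> no flip
Dir SW: opp run (1,3) capped by B -> flip
Dir S: first cell '.' (not opp) -> no flip
Dir SE: opp run (1,5), next=edge -> no flip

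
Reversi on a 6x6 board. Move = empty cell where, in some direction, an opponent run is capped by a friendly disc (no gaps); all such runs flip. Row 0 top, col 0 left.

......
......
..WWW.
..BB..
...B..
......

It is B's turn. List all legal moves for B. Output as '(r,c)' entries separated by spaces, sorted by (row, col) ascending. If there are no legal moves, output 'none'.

(1,1): flips 1 -> legal
(1,2): flips 1 -> legal
(1,3): flips 1 -> legal
(1,4): flips 1 -> legal
(1,5): flips 1 -> legal
(2,1): no bracket -> illegal
(2,5): no bracket -> illegal
(3,1): no bracket -> illegal
(3,4): no bracket -> illegal
(3,5): no bracket -> illegal

Answer: (1,1) (1,2) (1,3) (1,4) (1,5)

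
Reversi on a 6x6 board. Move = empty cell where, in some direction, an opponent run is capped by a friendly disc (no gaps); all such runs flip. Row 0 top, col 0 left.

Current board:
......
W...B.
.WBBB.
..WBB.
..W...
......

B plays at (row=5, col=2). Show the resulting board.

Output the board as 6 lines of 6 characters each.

Answer: ......
W...B.
.WBBB.
..BBB.
..B...
..B...

Derivation:
Place B at (5,2); scan 8 dirs for brackets.
Dir NW: first cell '.' (not opp) -> no flip
Dir N: opp run (4,2) (3,2) capped by B -> flip
Dir NE: first cell '.' (not opp) -> no flip
Dir W: first cell '.' (not opp) -> no flip
Dir E: first cell '.' (not opp) -> no flip
Dir SW: edge -> no flip
Dir S: edge -> no flip
Dir SE: edge -> no flip
All flips: (3,2) (4,2)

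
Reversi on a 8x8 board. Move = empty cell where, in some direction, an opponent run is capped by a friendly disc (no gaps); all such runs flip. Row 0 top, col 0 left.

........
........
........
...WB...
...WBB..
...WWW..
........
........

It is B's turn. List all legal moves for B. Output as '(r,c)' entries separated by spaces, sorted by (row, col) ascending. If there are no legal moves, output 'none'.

Answer: (2,2) (3,2) (4,2) (5,2) (6,2) (6,3) (6,4) (6,5) (6,6)

Derivation:
(2,2): flips 1 -> legal
(2,3): no bracket -> illegal
(2,4): no bracket -> illegal
(3,2): flips 1 -> legal
(4,2): flips 1 -> legal
(4,6): no bracket -> illegal
(5,2): flips 1 -> legal
(5,6): no bracket -> illegal
(6,2): flips 1 -> legal
(6,3): flips 1 -> legal
(6,4): flips 1 -> legal
(6,5): flips 1 -> legal
(6,6): flips 1 -> legal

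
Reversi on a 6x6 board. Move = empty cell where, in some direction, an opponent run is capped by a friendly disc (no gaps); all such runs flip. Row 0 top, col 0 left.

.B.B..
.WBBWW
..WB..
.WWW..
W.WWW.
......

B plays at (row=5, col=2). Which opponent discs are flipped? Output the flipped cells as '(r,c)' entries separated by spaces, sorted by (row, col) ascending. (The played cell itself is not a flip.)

Answer: (2,2) (3,2) (4,2)

Derivation:
Dir NW: first cell '.' (not opp) -> no flip
Dir N: opp run (4,2) (3,2) (2,2) capped by B -> flip
Dir NE: opp run (4,3), next='.' -> no flip
Dir W: first cell '.' (not opp) -> no flip
Dir E: first cell '.' (not opp) -> no flip
Dir SW: edge -> no flip
Dir S: edge -> no flip
Dir SE: edge -> no flip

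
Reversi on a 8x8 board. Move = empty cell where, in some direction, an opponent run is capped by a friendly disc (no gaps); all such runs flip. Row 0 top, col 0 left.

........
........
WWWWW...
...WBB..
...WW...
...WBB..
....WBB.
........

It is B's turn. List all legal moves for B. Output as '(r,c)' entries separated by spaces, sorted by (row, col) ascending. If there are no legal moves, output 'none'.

(1,0): no bracket -> illegal
(1,1): flips 3 -> legal
(1,2): flips 1 -> legal
(1,3): flips 1 -> legal
(1,4): flips 1 -> legal
(1,5): no bracket -> illegal
(2,5): no bracket -> illegal
(3,0): no bracket -> illegal
(3,1): no bracket -> illegal
(3,2): flips 2 -> legal
(4,2): no bracket -> illegal
(4,5): no bracket -> illegal
(5,2): flips 2 -> legal
(6,2): flips 2 -> legal
(6,3): flips 1 -> legal
(7,3): flips 1 -> legal
(7,4): flips 1 -> legal
(7,5): no bracket -> illegal

Answer: (1,1) (1,2) (1,3) (1,4) (3,2) (5,2) (6,2) (6,3) (7,3) (7,4)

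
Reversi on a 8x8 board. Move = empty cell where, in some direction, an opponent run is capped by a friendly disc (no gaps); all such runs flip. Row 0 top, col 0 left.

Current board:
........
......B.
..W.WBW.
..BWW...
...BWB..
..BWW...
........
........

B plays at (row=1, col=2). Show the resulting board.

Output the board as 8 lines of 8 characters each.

Answer: ........
..B...B.
..B.WBW.
..BWW...
...BWB..
..BWW...
........
........

Derivation:
Place B at (1,2); scan 8 dirs for brackets.
Dir NW: first cell '.' (not opp) -> no flip
Dir N: first cell '.' (not opp) -> no flip
Dir NE: first cell '.' (not opp) -> no flip
Dir W: first cell '.' (not opp) -> no flip
Dir E: first cell '.' (not opp) -> no flip
Dir SW: first cell '.' (not opp) -> no flip
Dir S: opp run (2,2) capped by B -> flip
Dir SE: first cell '.' (not opp) -> no flip
All flips: (2,2)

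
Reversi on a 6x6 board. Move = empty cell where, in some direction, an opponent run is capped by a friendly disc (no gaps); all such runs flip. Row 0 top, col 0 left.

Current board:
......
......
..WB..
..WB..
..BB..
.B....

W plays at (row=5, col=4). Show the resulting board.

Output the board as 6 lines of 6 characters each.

Answer: ......
......
..WB..
..WB..
..BW..
.B..W.

Derivation:
Place W at (5,4); scan 8 dirs for brackets.
Dir NW: opp run (4,3) capped by W -> flip
Dir N: first cell '.' (not opp) -> no flip
Dir NE: first cell '.' (not opp) -> no flip
Dir W: first cell '.' (not opp) -> no flip
Dir E: first cell '.' (not opp) -> no flip
Dir SW: edge -> no flip
Dir S: edge -> no flip
Dir SE: edge -> no flip
All flips: (4,3)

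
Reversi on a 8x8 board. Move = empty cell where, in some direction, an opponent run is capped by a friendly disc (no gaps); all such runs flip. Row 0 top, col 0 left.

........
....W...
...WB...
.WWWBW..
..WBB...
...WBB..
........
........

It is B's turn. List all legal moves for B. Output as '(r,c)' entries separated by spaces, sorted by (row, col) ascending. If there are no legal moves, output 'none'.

Answer: (0,4) (1,2) (1,3) (2,1) (2,2) (2,6) (3,0) (3,6) (4,1) (4,6) (5,1) (5,2) (6,2) (6,3)

Derivation:
(0,3): no bracket -> illegal
(0,4): flips 1 -> legal
(0,5): no bracket -> illegal
(1,2): flips 1 -> legal
(1,3): flips 2 -> legal
(1,5): no bracket -> illegal
(2,0): no bracket -> illegal
(2,1): flips 1 -> legal
(2,2): flips 2 -> legal
(2,5): no bracket -> illegal
(2,6): flips 1 -> legal
(3,0): flips 3 -> legal
(3,6): flips 1 -> legal
(4,0): no bracket -> illegal
(4,1): flips 1 -> legal
(4,5): no bracket -> illegal
(4,6): flips 1 -> legal
(5,1): flips 2 -> legal
(5,2): flips 1 -> legal
(6,2): flips 1 -> legal
(6,3): flips 1 -> legal
(6,4): no bracket -> illegal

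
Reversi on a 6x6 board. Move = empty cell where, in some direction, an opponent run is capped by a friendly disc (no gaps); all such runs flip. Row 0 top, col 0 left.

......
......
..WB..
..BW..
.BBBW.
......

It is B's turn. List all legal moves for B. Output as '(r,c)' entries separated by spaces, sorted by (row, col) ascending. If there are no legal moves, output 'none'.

(1,1): no bracket -> illegal
(1,2): flips 1 -> legal
(1,3): no bracket -> illegal
(2,1): flips 1 -> legal
(2,4): flips 1 -> legal
(3,1): no bracket -> illegal
(3,4): flips 1 -> legal
(3,5): no bracket -> illegal
(4,5): flips 1 -> legal
(5,3): no bracket -> illegal
(5,4): no bracket -> illegal
(5,5): no bracket -> illegal

Answer: (1,2) (2,1) (2,4) (3,4) (4,5)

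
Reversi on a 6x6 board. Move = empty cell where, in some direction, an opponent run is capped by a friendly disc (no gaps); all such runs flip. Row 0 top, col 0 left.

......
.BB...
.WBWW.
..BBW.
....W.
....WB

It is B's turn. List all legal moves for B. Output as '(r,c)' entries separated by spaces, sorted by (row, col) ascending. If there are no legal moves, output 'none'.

Answer: (1,0) (1,3) (1,4) (1,5) (2,0) (2,5) (3,0) (3,1) (3,5) (4,5) (5,3)

Derivation:
(1,0): flips 1 -> legal
(1,3): flips 1 -> legal
(1,4): flips 1 -> legal
(1,5): flips 1 -> legal
(2,0): flips 1 -> legal
(2,5): flips 2 -> legal
(3,0): flips 1 -> legal
(3,1): flips 1 -> legal
(3,5): flips 1 -> legal
(4,3): no bracket -> illegal
(4,5): flips 2 -> legal
(5,3): flips 1 -> legal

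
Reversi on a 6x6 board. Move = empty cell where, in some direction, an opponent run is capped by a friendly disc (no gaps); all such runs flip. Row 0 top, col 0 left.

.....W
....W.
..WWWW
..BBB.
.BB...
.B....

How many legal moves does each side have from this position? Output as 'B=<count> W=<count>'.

Answer: B=5 W=5

Derivation:
-- B to move --
(0,3): no bracket -> illegal
(0,4): flips 2 -> legal
(1,1): flips 1 -> legal
(1,2): flips 2 -> legal
(1,3): flips 1 -> legal
(1,5): flips 1 -> legal
(2,1): no bracket -> illegal
(3,1): no bracket -> illegal
(3,5): no bracket -> illegal
B mobility = 5
-- W to move --
(2,1): no bracket -> illegal
(3,0): no bracket -> illegal
(3,1): no bracket -> illegal
(3,5): no bracket -> illegal
(4,0): no bracket -> illegal
(4,3): flips 2 -> legal
(4,4): flips 2 -> legal
(4,5): flips 1 -> legal
(5,0): flips 2 -> legal
(5,2): flips 2 -> legal
(5,3): no bracket -> illegal
W mobility = 5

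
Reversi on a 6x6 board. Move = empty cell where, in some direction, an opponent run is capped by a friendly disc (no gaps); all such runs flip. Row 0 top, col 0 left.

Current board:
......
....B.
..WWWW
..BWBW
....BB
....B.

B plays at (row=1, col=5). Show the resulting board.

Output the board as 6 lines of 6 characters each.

Place B at (1,5); scan 8 dirs for brackets.
Dir NW: first cell '.' (not opp) -> no flip
Dir N: first cell '.' (not opp) -> no flip
Dir NE: edge -> no flip
Dir W: first cell 'B' (not opp) -> no flip
Dir E: edge -> no flip
Dir SW: opp run (2,4) (3,3), next='.' -> no flip
Dir S: opp run (2,5) (3,5) capped by B -> flip
Dir SE: edge -> no flip
All flips: (2,5) (3,5)

Answer: ......
....BB
..WWWB
..BWBB
....BB
....B.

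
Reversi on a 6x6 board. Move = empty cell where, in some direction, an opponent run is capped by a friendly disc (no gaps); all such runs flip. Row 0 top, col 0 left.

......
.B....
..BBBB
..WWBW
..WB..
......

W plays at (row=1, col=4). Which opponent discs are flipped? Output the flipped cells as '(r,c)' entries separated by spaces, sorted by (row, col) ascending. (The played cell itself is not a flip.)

Answer: (2,3)

Derivation:
Dir NW: first cell '.' (not opp) -> no flip
Dir N: first cell '.' (not opp) -> no flip
Dir NE: first cell '.' (not opp) -> no flip
Dir W: first cell '.' (not opp) -> no flip
Dir E: first cell '.' (not opp) -> no flip
Dir SW: opp run (2,3) capped by W -> flip
Dir S: opp run (2,4) (3,4), next='.' -> no flip
Dir SE: opp run (2,5), next=edge -> no flip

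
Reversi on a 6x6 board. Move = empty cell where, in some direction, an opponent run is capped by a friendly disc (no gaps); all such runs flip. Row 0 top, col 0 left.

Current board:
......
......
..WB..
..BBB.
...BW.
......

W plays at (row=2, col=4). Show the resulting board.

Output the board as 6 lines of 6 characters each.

Answer: ......
......
..WWW.
..BBW.
...BW.
......

Derivation:
Place W at (2,4); scan 8 dirs for brackets.
Dir NW: first cell '.' (not opp) -> no flip
Dir N: first cell '.' (not opp) -> no flip
Dir NE: first cell '.' (not opp) -> no flip
Dir W: opp run (2,3) capped by W -> flip
Dir E: first cell '.' (not opp) -> no flip
Dir SW: opp run (3,3), next='.' -> no flip
Dir S: opp run (3,4) capped by W -> flip
Dir SE: first cell '.' (not opp) -> no flip
All flips: (2,3) (3,4)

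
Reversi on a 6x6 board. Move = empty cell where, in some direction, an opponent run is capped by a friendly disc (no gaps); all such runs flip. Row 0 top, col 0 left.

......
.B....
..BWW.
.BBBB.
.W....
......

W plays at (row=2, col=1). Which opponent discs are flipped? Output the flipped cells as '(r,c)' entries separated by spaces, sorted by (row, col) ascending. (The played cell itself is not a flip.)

Answer: (2,2) (3,1)

Derivation:
Dir NW: first cell '.' (not opp) -> no flip
Dir N: opp run (1,1), next='.' -> no flip
Dir NE: first cell '.' (not opp) -> no flip
Dir W: first cell '.' (not opp) -> no flip
Dir E: opp run (2,2) capped by W -> flip
Dir SW: first cell '.' (not opp) -> no flip
Dir S: opp run (3,1) capped by W -> flip
Dir SE: opp run (3,2), next='.' -> no flip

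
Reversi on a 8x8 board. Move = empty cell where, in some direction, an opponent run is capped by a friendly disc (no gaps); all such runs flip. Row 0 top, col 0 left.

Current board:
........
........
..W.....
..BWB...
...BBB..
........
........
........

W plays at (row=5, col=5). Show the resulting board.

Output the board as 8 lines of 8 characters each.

Place W at (5,5); scan 8 dirs for brackets.
Dir NW: opp run (4,4) capped by W -> flip
Dir N: opp run (4,5), next='.' -> no flip
Dir NE: first cell '.' (not opp) -> no flip
Dir W: first cell '.' (not opp) -> no flip
Dir E: first cell '.' (not opp) -> no flip
Dir SW: first cell '.' (not opp) -> no flip
Dir S: first cell '.' (not opp) -> no flip
Dir SE: first cell '.' (not opp) -> no flip
All flips: (4,4)

Answer: ........
........
..W.....
..BWB...
...BWB..
.....W..
........
........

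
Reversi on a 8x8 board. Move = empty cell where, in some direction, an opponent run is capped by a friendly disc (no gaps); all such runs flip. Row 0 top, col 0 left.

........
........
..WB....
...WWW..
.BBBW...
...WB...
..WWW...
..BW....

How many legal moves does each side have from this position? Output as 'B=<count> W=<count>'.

-- B to move --
(1,1): no bracket -> illegal
(1,2): no bracket -> illegal
(1,3): no bracket -> illegal
(2,1): flips 1 -> legal
(2,4): flips 3 -> legal
(2,5): flips 1 -> legal
(2,6): no bracket -> illegal
(3,1): no bracket -> illegal
(3,2): no bracket -> illegal
(3,6): no bracket -> illegal
(4,5): flips 2 -> legal
(4,6): no bracket -> illegal
(5,1): no bracket -> illegal
(5,2): flips 2 -> legal
(5,5): no bracket -> illegal
(6,1): no bracket -> illegal
(6,5): no bracket -> illegal
(7,1): no bracket -> illegal
(7,4): flips 2 -> legal
(7,5): flips 2 -> legal
B mobility = 7
-- W to move --
(1,2): flips 1 -> legal
(1,3): flips 1 -> legal
(1,4): no bracket -> illegal
(2,4): flips 1 -> legal
(3,0): no bracket -> illegal
(3,1): flips 1 -> legal
(3,2): no bracket -> illegal
(4,0): flips 3 -> legal
(4,5): flips 1 -> legal
(5,0): no bracket -> illegal
(5,1): flips 1 -> legal
(5,2): flips 1 -> legal
(5,5): flips 1 -> legal
(6,1): no bracket -> illegal
(6,5): no bracket -> illegal
(7,1): flips 1 -> legal
W mobility = 10

Answer: B=7 W=10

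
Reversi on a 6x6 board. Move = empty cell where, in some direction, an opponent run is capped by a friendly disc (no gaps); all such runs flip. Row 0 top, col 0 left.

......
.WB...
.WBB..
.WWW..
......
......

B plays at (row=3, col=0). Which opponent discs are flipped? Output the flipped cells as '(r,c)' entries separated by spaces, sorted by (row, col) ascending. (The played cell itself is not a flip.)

Answer: (2,1)

Derivation:
Dir NW: edge -> no flip
Dir N: first cell '.' (not opp) -> no flip
Dir NE: opp run (2,1) capped by B -> flip
Dir W: edge -> no flip
Dir E: opp run (3,1) (3,2) (3,3), next='.' -> no flip
Dir SW: edge -> no flip
Dir S: first cell '.' (not opp) -> no flip
Dir SE: first cell '.' (not opp) -> no flip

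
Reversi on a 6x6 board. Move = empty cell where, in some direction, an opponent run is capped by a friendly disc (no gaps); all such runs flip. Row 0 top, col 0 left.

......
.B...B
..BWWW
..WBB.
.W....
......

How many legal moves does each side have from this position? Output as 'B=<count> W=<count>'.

Answer: B=6 W=8

Derivation:
-- B to move --
(1,2): flips 1 -> legal
(1,3): flips 1 -> legal
(1,4): flips 1 -> legal
(2,1): no bracket -> illegal
(3,0): no bracket -> illegal
(3,1): flips 1 -> legal
(3,5): flips 1 -> legal
(4,0): no bracket -> illegal
(4,2): flips 1 -> legal
(4,3): no bracket -> illegal
(5,0): no bracket -> illegal
(5,1): no bracket -> illegal
(5,2): no bracket -> illegal
B mobility = 6
-- W to move --
(0,0): no bracket -> illegal
(0,1): no bracket -> illegal
(0,2): no bracket -> illegal
(0,4): no bracket -> illegal
(0,5): flips 1 -> legal
(1,0): no bracket -> illegal
(1,2): flips 1 -> legal
(1,3): no bracket -> illegal
(1,4): no bracket -> illegal
(2,0): no bracket -> illegal
(2,1): flips 1 -> legal
(3,1): no bracket -> illegal
(3,5): flips 2 -> legal
(4,2): flips 1 -> legal
(4,3): flips 2 -> legal
(4,4): flips 1 -> legal
(4,5): flips 1 -> legal
W mobility = 8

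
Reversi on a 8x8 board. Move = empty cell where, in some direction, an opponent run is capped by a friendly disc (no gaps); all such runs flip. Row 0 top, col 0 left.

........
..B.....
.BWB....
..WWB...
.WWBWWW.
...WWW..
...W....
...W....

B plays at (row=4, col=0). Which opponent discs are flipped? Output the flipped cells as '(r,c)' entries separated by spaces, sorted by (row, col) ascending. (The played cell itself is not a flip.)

Dir NW: edge -> no flip
Dir N: first cell '.' (not opp) -> no flip
Dir NE: first cell '.' (not opp) -> no flip
Dir W: edge -> no flip
Dir E: opp run (4,1) (4,2) capped by B -> flip
Dir SW: edge -> no flip
Dir S: first cell '.' (not opp) -> no flip
Dir SE: first cell '.' (not opp) -> no flip

Answer: (4,1) (4,2)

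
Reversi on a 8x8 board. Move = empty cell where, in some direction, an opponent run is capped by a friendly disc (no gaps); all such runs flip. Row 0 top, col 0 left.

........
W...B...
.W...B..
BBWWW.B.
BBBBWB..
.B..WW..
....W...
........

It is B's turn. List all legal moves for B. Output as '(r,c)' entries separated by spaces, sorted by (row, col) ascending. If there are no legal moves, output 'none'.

Answer: (1,1) (1,2) (2,2) (2,3) (2,4) (3,5) (6,3) (6,5)

Derivation:
(0,0): no bracket -> illegal
(0,1): no bracket -> illegal
(1,1): flips 1 -> legal
(1,2): flips 1 -> legal
(2,0): no bracket -> illegal
(2,2): flips 1 -> legal
(2,3): flips 3 -> legal
(2,4): flips 1 -> legal
(3,5): flips 3 -> legal
(4,6): no bracket -> illegal
(5,3): no bracket -> illegal
(5,6): no bracket -> illegal
(6,3): flips 1 -> legal
(6,5): flips 2 -> legal
(6,6): no bracket -> illegal
(7,3): no bracket -> illegal
(7,4): no bracket -> illegal
(7,5): no bracket -> illegal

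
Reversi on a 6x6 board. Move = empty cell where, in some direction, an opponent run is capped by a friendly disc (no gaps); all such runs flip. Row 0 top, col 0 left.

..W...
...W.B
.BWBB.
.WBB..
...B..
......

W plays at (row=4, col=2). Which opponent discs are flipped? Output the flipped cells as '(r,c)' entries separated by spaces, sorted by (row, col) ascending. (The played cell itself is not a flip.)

Answer: (3,2)

Derivation:
Dir NW: first cell 'W' (not opp) -> no flip
Dir N: opp run (3,2) capped by W -> flip
Dir NE: opp run (3,3) (2,4) (1,5), next=edge -> no flip
Dir W: first cell '.' (not opp) -> no flip
Dir E: opp run (4,3), next='.' -> no flip
Dir SW: first cell '.' (not opp) -> no flip
Dir S: first cell '.' (not opp) -> no flip
Dir SE: first cell '.' (not opp) -> no flip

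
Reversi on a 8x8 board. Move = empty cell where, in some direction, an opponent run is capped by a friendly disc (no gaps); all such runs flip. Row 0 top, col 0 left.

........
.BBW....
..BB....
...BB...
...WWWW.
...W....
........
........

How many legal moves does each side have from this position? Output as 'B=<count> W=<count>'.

-- B to move --
(0,2): no bracket -> illegal
(0,3): flips 1 -> legal
(0,4): flips 1 -> legal
(1,4): flips 1 -> legal
(2,4): no bracket -> illegal
(3,2): no bracket -> illegal
(3,5): no bracket -> illegal
(3,6): no bracket -> illegal
(3,7): no bracket -> illegal
(4,2): no bracket -> illegal
(4,7): no bracket -> illegal
(5,2): flips 1 -> legal
(5,4): flips 1 -> legal
(5,5): flips 1 -> legal
(5,6): flips 1 -> legal
(5,7): no bracket -> illegal
(6,2): no bracket -> illegal
(6,3): flips 2 -> legal
(6,4): no bracket -> illegal
B mobility = 8
-- W to move --
(0,0): flips 3 -> legal
(0,1): flips 3 -> legal
(0,2): no bracket -> illegal
(0,3): no bracket -> illegal
(1,0): flips 2 -> legal
(1,4): no bracket -> illegal
(2,0): no bracket -> illegal
(2,1): no bracket -> illegal
(2,4): flips 1 -> legal
(2,5): flips 1 -> legal
(3,1): flips 1 -> legal
(3,2): no bracket -> illegal
(3,5): no bracket -> illegal
(4,2): no bracket -> illegal
W mobility = 6

Answer: B=8 W=6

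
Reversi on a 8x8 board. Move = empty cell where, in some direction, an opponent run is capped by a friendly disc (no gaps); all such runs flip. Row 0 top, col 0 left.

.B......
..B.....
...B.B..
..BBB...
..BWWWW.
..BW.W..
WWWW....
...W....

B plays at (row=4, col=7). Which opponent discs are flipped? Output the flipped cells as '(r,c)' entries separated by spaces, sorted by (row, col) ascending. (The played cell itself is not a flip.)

Dir NW: first cell '.' (not opp) -> no flip
Dir N: first cell '.' (not opp) -> no flip
Dir NE: edge -> no flip
Dir W: opp run (4,6) (4,5) (4,4) (4,3) capped by B -> flip
Dir E: edge -> no flip
Dir SW: first cell '.' (not opp) -> no flip
Dir S: first cell '.' (not opp) -> no flip
Dir SE: edge -> no flip

Answer: (4,3) (4,4) (4,5) (4,6)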